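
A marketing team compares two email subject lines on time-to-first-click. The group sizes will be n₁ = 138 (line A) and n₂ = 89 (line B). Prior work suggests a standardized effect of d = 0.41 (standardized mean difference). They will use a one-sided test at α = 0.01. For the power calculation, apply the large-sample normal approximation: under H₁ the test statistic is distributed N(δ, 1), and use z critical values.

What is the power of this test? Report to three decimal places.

Power ≈ 0.755

Noncentrality parameter: δ = d / √(1/n₁ + 1/n₂) = 0.41 / √(1/138 + 1/89) = 3.0158
One-sided α = 0.01 → critical value z_{0.01} = 2.326.
Power = P(Z > 2.326 − δ) = Φ(0.689) = 0.7547.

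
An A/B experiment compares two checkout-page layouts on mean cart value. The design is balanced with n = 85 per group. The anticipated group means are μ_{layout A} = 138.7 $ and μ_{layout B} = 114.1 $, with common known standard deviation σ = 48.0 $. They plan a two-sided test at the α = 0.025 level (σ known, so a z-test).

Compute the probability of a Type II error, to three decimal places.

β ≈ 0.136

Standardized effect: d = |μ_{layout A} − μ_{layout B}| / σ = |138.7 − 114.1| / 48.0 = 0.5125
Noncentrality parameter: δ = d·√(n/2) = 0.5125 × √(85/2) = 3.3411
Two-sided α = 0.025 → critical value z_{0.0125} = 2.241.
Power = Φ(δ − 2.241) + Φ(−δ − 2.241) = Φ(1.100) + Φ(-5.582) = 0.8643 + 0.0000 = 0.8643.
Type II error: β = 1 − power = 1 − 0.8643 = 0.1357.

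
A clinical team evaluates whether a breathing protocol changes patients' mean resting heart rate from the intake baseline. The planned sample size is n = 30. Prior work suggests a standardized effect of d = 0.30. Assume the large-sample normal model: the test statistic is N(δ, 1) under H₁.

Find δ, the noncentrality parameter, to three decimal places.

δ ≈ 1.643

δ = d·√n = 0.30 × √30 = 1.6432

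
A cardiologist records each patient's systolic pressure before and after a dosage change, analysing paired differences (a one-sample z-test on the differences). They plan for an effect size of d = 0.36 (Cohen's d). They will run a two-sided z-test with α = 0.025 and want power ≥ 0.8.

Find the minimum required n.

n = 74

For power 0.8 need Φ(δ − z_{0.0125}) = 0.8, so δ = z_{0.0125} + z_{0.20} = 2.241 + 0.842 = 3.083.
(Ignoring the negligible lower-tail rejection probability gives the usual closed-form inversion.)
δ = d·√n ⇒ n = (δ/d)² = (3.083 / 0.36)² = 73.34.
Rounding up, n = 74.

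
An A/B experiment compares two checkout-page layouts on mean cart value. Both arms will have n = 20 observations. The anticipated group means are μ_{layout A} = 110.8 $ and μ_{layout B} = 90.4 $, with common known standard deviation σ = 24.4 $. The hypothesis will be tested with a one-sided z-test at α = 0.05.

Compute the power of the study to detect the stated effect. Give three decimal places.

Power ≈ 0.841

Standardized effect: d = |μ_{layout A} − μ_{layout B}| / σ = |110.8 − 90.4| / 24.4 = 0.8361
Noncentrality parameter: δ = d·√(n/2) = 0.8361 × √(20/2) = 2.6439
Critical value for a one-sided test at α = 0.05: z_α = 1.645.
Power = P(Z > 1.645 − δ) = Φ(0.999) = 0.8411.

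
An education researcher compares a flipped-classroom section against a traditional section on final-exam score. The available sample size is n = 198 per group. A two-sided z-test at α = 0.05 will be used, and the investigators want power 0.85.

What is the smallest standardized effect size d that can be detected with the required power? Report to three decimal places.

Need Φ(δ − 1.960) = 0.85, so δ = 1.960 + 1.036 = 2.996.
(The second rejection-region term Φ(−δ − z_{α/2}) is negligible and dropped.)
δ = d·√(n/2) ⇒ d = δ/√(n/2) = 2.996/√(198/2) = 0.3011.

d ≈ 0.301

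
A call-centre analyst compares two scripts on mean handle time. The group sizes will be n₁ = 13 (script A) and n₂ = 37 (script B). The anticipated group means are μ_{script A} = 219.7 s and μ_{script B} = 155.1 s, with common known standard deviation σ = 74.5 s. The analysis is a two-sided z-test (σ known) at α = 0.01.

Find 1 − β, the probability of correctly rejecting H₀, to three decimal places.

Power ≈ 0.545

Standardized effect: d = |μ_{script A} − μ_{script B}| / σ = |219.7 − 155.1| / 74.5 = 0.8671
Noncentrality parameter: δ = d / √(1/n₁ + 1/n₂) = 0.8671 / √(1/13 + 1/37) = 2.6895
Critical value for a two-sided test at α = 0.01: z_{α/2} = 2.576.
Power = Φ(δ − 2.576) + Φ(−δ − 2.576) = Φ(0.114) + Φ(-5.265) = 0.5452 + 0.0000 = 0.5452.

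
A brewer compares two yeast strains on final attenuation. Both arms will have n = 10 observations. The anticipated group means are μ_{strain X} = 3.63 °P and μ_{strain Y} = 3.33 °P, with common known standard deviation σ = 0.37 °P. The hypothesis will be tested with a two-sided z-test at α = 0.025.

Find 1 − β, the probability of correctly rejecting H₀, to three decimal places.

Power ≈ 0.334

Standardized effect: d = |μ_{strain X} − μ_{strain Y}| / σ = |3.63 − 3.33| / 0.37 = 0.8108
Noncentrality parameter: δ = d·√(n/2) = 0.8108 × √(10/2) = 1.8130
Two-sided α = 0.025 → critical value z_{0.0125} = 2.241.
Power = Φ(δ − 2.241) + Φ(−δ − 2.241) = Φ(-0.428) + Φ(-4.054) = 0.3342 + 0.0000 = 0.3342.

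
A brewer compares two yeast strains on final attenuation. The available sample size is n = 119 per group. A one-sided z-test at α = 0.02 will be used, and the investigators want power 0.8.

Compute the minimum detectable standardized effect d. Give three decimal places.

d ≈ 0.375

Need Φ(δ − 2.054) = 0.8, so δ = 2.054 + 0.842 = 2.895.
δ = d·√(n/2) ⇒ d = δ/√(n/2) = 2.895/√(119/2) = 0.3754.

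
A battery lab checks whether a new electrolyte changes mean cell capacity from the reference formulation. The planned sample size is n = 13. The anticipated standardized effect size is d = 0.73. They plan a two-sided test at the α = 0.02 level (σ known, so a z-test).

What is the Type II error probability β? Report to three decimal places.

β ≈ 0.380

Noncentrality parameter: δ = d·√n = 0.73 × √13 = 2.6321
Critical value for a two-sided test at α = 0.02: z_{α/2} = 2.326.
Power = Φ(δ − 2.326) + Φ(−δ − 2.326) = Φ(0.306) + Φ(-4.958) = 0.6201 + 0.0000 = 0.6201.
Type II error: β = 1 − power = 1 − 0.6201 = 0.3799.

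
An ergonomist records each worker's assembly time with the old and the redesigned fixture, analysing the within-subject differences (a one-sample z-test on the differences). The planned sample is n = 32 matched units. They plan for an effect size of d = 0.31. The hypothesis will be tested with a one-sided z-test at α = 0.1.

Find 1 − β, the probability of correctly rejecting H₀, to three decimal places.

Power ≈ 0.682

Noncentrality parameter: δ = d·√n = 0.31 × √32 = 1.7536
One-sided α = 0.1 → critical value z_{0.1} = 1.282.
Power = Φ(δ − 1.282) = Φ(0.472) = 0.6816.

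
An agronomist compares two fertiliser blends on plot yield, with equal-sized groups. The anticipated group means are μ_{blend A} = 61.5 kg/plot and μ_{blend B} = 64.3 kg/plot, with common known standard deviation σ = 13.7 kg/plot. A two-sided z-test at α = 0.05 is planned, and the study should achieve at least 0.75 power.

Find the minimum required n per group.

n = 333 per group

Standardized effect: d = |μ_{blend A} − μ_{blend B}| / σ = |61.5 − 64.3| / 13.7 = 0.2044
For power 0.75 need Φ(δ − z_{0.025}) = 0.75, so δ = z_{0.025} + z_{0.25} = 1.960 + 0.674 = 2.634.
(Ignoring the negligible lower-tail rejection probability gives the usual closed-form inversion.)
δ = d·√(n/2) ⇒ n = 2(δ/d)² = 2 × (2.634 / 0.2044)² = 332.30.
Rounding up, n = 333 per group.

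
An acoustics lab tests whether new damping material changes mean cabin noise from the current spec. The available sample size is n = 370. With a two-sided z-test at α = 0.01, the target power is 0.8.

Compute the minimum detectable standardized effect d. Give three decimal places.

d ≈ 0.178

Need Φ(δ − 2.576) = 0.8, so δ = 2.576 + 0.842 = 3.417.
(The second rejection-region term Φ(−δ − z_{α/2}) is negligible and dropped.)
δ = d·√n ⇒ d = δ/√n = 3.417/√370 = 0.1777.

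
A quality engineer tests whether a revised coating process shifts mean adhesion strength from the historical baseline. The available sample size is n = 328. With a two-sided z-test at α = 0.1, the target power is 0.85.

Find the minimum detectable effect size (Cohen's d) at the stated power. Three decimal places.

d ≈ 0.148

Required noncentrality: δ = z_{0.05} + z_{0.15} = 1.645 + 1.036 = 2.681.
(Lower-tail contribution to power is negligible for δ > 0.)
δ = d·√n ⇒ d = δ/√n = 2.681/√328 = 0.1480.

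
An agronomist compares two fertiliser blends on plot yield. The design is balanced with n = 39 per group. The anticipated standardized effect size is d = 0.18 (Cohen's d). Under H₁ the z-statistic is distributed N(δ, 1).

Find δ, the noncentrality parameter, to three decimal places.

δ = d·√(n/2) = 0.18 × √(39/2) = 0.7949

δ ≈ 0.795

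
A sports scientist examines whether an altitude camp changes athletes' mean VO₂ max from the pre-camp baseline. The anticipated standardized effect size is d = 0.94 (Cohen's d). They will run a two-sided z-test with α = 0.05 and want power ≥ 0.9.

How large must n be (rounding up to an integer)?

Set Φ(δ − 1.960) = 0.9; then δ − 1.960 = Φ⁻¹(0.9) = 1.282, giving δ = 3.242.
(Ignoring the negligible lower-tail rejection probability gives the usual closed-form inversion.)
δ = d·√n ⇒ n = (δ/d)² = (3.242 / 0.94)² = 11.89.
Round up to the next whole unit.

n = 12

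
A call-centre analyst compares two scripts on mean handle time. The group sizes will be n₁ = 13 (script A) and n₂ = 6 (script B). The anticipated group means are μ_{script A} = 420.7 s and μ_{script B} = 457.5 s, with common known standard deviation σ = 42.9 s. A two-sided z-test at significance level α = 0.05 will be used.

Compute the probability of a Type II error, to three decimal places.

Standardized effect: d = |μ_{script A} − μ_{script B}| / σ = |420.7 − 457.5| / 42.9 = 0.8578
Noncentrality parameter: δ = d / √(1/n₁ + 1/n₂) = 0.8578 / √(1/13 + 1/6) = 1.7380
Two-sided α = 0.05 → critical value z_{0.025} = 1.960.
Power = Φ(δ − 1.960) + Φ(−δ − 1.960) = Φ(-0.222) + Φ(-3.698) = 0.4122 + 0.0001 = 0.4123.
Type II error: β = 1 − power = 1 − 0.4123 = 0.5877.

β ≈ 0.588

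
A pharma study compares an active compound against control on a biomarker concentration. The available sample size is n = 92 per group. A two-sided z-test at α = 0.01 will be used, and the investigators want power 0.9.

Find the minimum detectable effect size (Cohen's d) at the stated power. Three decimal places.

Required noncentrality: δ = z_{0.005} + z_{0.10} = 2.576 + 1.282 = 3.857.
(The second rejection-region term Φ(−δ − z_{α/2}) is negligible and dropped.)
δ = d·√(n/2) ⇒ d = δ/√(n/2) = 3.857/√(92/2) = 0.5687.

d ≈ 0.569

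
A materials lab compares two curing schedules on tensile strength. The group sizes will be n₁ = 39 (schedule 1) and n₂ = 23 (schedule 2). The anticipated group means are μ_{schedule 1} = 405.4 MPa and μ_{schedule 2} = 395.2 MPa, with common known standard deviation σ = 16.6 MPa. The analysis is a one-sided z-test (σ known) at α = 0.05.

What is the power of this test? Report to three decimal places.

Power ≈ 0.756

Standardized effect: d = |μ_{schedule 1} − μ_{schedule 2}| / σ = |405.4 − 395.2| / 16.6 = 0.6145
Noncentrality parameter: δ = d / √(1/n₁ + 1/n₂) = 0.6145 / √(1/39 + 1/23) = 2.3372
One-sided α = 0.05 → critical value z_{0.05} = 1.645.
Power = P(Z > 1.645 − δ) = Φ(0.692) = 0.7556.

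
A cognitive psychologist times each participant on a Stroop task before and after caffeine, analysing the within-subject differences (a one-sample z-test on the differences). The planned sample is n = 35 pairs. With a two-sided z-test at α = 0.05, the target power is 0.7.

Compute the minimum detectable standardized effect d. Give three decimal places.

d ≈ 0.420

Required noncentrality: δ = z_{0.025} + z_{0.30} = 1.960 + 0.524 = 2.484.
(Lower-tail contribution to power is negligible for δ > 0.)
δ = d·√n ⇒ d = δ/√n = 2.484/√35 = 0.4199.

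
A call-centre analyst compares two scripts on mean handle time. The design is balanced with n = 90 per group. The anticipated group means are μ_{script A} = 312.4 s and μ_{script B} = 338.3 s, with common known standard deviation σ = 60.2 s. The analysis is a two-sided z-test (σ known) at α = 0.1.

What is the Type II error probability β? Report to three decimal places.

Standardized effect: d = |μ_{script A} − μ_{script B}| / σ = |312.4 − 338.3| / 60.2 = 0.4302
Noncentrality parameter: δ = d·√(n/2) = 0.4302 × √(90/2) = 2.8861
Two-sided α = 0.1 → critical value z_{0.05} = 1.645.
Power = Φ(δ − 1.645) + Φ(−δ − 1.645) = Φ(1.241) + Φ(-4.531) = 0.8927 + 0.0000 = 0.8927.
Type II error: β = 1 − power = 1 − 0.8927 = 0.1073.

β ≈ 0.107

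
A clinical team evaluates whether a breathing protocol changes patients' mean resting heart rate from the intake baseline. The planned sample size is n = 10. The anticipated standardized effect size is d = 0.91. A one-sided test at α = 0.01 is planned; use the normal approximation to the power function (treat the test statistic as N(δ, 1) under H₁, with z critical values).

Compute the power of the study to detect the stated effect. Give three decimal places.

Power ≈ 0.709

Noncentrality parameter: δ = d·√n = 0.91 × √10 = 2.8777
Critical value for a one-sided test at α = 0.01: z_α = 2.326.
Power = Φ(δ − 2.326) = Φ(0.551) = 0.7093.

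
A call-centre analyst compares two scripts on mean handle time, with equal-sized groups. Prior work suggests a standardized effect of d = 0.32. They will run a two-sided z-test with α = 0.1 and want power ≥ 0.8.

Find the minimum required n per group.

n = 121 per group

For power 0.8 need Φ(δ − z_{0.05}) = 0.8, so δ = z_{0.05} + z_{0.20} = 1.645 + 0.842 = 2.486.
(For δ > 0 the lower-tail rejection region contributes negligibly to power, so the one-term inversion is standard.)
δ = d·√(n/2) ⇒ n = 2(δ/d)² = 2 × (2.486 / 0.32)² = 120.75.
Rounding up, n = 121 per group.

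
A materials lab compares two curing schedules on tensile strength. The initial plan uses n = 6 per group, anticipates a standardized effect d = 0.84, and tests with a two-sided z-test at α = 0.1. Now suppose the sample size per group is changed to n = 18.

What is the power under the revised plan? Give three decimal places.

Power ≈ 0.809

With n = 18 per group: δ = d·√(n/2) = 0.84 × √(18/2) = 2.5200. Critical value z_{0.05} = 1.645.
Revised power = Φ(δ − 1.645) + Φ(−δ − 1.645) = Φ(0.875) + Φ(-4.165) = 0.8093 + 0.0000 = 0.8093.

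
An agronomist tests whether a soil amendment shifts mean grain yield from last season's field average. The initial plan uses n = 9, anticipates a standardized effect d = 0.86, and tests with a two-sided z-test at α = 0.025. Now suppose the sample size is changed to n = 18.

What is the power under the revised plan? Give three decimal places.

Power ≈ 0.920

With n = 18: δ = d·√n = 0.86 × √18 = 3.6487. Critical value z_{0.0125} = 2.241.
Revised power = Φ(δ − 2.241) + Φ(−δ − 2.241) = Φ(1.407) + Φ(-5.890) = 0.9203 + 0.0000 = 0.9203.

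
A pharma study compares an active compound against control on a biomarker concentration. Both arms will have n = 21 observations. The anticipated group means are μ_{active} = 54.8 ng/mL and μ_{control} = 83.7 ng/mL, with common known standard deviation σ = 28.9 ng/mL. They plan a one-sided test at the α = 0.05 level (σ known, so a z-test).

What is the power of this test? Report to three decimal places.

Power ≈ 0.945

Standardized effect: d = |μ_{active} − μ_{control}| / σ = |54.8 − 83.7| / 28.9 = 1.0000
Noncentrality parameter: λ = d·√(n/2) = 1.0000 × √(21/2) = 3.2404
Critical value for a one-sided test at α = 0.05: z_α = 1.645.
Power = P(Z > 1.645 − λ) = Φ(1.596) = 0.9447.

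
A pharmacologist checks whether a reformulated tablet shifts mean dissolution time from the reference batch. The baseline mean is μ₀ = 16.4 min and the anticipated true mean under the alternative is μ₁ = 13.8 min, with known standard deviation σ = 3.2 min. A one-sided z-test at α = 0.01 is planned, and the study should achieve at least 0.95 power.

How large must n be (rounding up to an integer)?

n = 24

Standardized effect: d = |μ₁ − μ₀| / σ = |13.8 − 16.4| / 3.2 = 0.8125
For power 0.95 need Φ(δ − z_{0.01}) = 0.95, so δ = z_{0.01} + z_{0.05} = 2.326 + 1.645 = 3.971.
δ = d·√n ⇒ n = (δ/d)² = (3.971 / 0.8125)² = 23.89.
Rounding up, n = 24.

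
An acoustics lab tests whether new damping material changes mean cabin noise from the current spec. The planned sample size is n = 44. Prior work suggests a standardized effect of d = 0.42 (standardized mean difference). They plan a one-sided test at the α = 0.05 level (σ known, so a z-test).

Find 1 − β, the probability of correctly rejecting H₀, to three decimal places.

Power ≈ 0.873

Noncentrality parameter: δ = d·√n = 0.42 × √44 = 2.7860
One-sided α = 0.05 → critical value z_{0.05} = 1.645.
Power = P(Z > 1.645 − δ) = Φ(1.141) = 0.8731.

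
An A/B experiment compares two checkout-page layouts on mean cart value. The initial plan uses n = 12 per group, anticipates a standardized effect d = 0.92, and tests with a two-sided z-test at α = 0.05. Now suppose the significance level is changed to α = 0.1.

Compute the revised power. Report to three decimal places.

δ = d·√(n/2) = 0.92 × √(12/2) = 2.2535 (unchanged). New critical value: z_{0.05} = 1.645.
Revised power = Φ(δ − 1.645) + Φ(−δ − 1.645) = Φ(0.609) + Φ(-3.898) = 0.7286 + 0.0000 = 0.7287.

Power ≈ 0.729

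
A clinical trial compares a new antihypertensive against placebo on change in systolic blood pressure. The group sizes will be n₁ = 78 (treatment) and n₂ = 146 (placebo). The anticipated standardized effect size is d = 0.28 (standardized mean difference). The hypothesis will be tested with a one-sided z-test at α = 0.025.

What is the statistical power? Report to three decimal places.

Power ≈ 0.515

Noncentrality parameter: δ = d / √(1/n₁ + 1/n₂) = 0.28 / √(1/78 + 1/146) = 1.9964
Critical value for a one-sided test at α = 0.025: z_α = 1.960.
Power = Φ(δ − 1.960) = Φ(0.036) = 0.5146.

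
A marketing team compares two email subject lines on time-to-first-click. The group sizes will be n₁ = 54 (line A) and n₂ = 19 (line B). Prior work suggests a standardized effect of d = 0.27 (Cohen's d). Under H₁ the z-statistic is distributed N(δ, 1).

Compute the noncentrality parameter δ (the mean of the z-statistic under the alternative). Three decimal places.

The noncentrality parameter scales effect size by the design's sample-size factor: δ = d / √(1/n₁ + 1/n₂) = 0.27 / √(1/54 + 1/19) = 1.0122

δ ≈ 1.012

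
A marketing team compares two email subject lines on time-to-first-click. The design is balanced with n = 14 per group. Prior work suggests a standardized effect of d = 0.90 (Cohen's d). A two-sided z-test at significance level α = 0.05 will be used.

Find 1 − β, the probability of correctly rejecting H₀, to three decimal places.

Power ≈ 0.663

Noncentrality parameter: δ = d·√(n/2) = 0.90 × √(14/2) = 2.3812
Critical value for a two-sided test at α = 0.05: z_{α/2} = 1.960.
Power = Φ(δ − 1.960) + Φ(−δ − 1.960) = Φ(0.421) + Φ(-4.341) = 0.6632 + 0.0000 = 0.6632.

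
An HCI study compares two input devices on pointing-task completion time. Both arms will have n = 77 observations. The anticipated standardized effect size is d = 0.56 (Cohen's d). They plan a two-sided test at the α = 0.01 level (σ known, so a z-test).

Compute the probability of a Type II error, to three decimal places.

β ≈ 0.184

Noncentrality parameter: δ = d·√(n/2) = 0.56 × √(77/2) = 3.4747
Critical value for a two-sided test at α = 0.01: z_{α/2} = 2.576.
Power = Φ(δ − 2.576) + Φ(−δ − 2.576) = Φ(0.899) + Φ(-6.051) = 0.8156 + 0.0000 = 0.8156.
Type II error: β = 1 − power = 1 − 0.8156 = 0.1844.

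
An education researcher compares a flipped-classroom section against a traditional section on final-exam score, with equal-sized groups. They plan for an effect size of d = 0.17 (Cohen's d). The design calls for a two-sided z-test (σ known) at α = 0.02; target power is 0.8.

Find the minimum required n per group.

n = 695 per group

For power 0.8 need Φ(δ − z_{0.01}) = 0.8, so δ = z_{0.01} + z_{0.20} = 2.326 + 0.842 = 3.168.
(Ignoring the negligible lower-tail rejection probability gives the usual closed-form inversion.)
δ = d·√(n/2) ⇒ n = 2(δ/d)² = 2 × (3.168 / 0.17)² = 694.53.
Round up to the next whole unit.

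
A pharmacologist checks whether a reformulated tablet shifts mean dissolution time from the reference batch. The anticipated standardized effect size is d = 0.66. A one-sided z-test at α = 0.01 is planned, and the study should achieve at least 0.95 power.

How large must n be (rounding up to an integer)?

For power 0.95 need Φ(δ − z_{0.01}) = 0.95, so δ = z_{0.01} + z_{0.05} = 2.326 + 1.645 = 3.971.
δ = d·√n ⇒ n = (δ/d)² = (3.971 / 0.66)² = 36.20.
Rounding up, n = 37.

n = 37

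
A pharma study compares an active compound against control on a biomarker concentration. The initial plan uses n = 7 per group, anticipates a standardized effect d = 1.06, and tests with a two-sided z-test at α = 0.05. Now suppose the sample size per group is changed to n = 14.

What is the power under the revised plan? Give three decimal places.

With n = 14 per group: δ = d·√(n/2) = 1.06 × √(14/2) = 2.8045. Critical value z_{0.025} = 1.960.
Revised power = Φ(δ − 1.960) + Φ(−δ − 1.960) = Φ(0.845) + Φ(-4.764) = 0.8008 + 0.0000 = 0.8008.

Power ≈ 0.801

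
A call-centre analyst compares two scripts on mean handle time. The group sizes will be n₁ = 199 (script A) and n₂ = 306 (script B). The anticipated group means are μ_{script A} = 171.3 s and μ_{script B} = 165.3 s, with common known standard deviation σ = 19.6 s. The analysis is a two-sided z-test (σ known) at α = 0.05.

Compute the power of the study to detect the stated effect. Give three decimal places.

Power ≈ 0.919

Standardized effect: d = |μ_{script A} − μ_{script B}| / σ = |171.3 − 165.3| / 19.6 = 0.3061
Noncentrality parameter: δ = d / √(1/n₁ + 1/n₂) = 0.3061 / √(1/199 + 1/306) = 3.3615
Critical value for a two-sided test at α = 0.05: z_{α/2} = 1.960.
Power = Φ(δ − 1.960) + Φ(−δ − 1.960) = Φ(1.402) + Φ(-5.321) = 0.9195 + 0.0000 = 0.9195.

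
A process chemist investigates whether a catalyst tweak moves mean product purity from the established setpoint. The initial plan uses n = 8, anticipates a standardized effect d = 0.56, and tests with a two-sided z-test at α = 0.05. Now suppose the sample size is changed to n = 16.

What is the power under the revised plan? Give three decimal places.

Power ≈ 0.610

With n = 16: δ = d·√n = 0.56 × √16 = 2.2400. Critical value z_{0.025} = 1.960.
Revised power = Φ(δ − 1.960) + Φ(−δ − 1.960) = Φ(0.280) + Φ(-4.200) = 0.6103 + 0.0000 = 0.6103.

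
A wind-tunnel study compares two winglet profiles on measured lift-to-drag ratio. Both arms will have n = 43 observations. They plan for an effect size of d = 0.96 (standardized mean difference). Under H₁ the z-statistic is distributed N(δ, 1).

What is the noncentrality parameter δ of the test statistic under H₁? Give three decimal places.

δ ≈ 4.451

δ = d·√(n/2) = 0.96 × √(43/2) = 4.4513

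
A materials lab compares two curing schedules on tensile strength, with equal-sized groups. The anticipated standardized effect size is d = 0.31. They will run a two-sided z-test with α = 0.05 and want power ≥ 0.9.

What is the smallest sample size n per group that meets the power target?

n = 219 per group

For power 0.9 need Φ(δ − z_{0.025}) = 0.9, so δ = z_{0.025} + z_{0.10} = 1.960 + 1.282 = 3.242.
(Ignoring the negligible lower-tail rejection probability gives the usual closed-form inversion.)
δ = d·√(n/2) ⇒ n = 2(δ/d)² = 2 × (3.242 / 0.31)² = 218.68.
Rounding up, n = 219 per group.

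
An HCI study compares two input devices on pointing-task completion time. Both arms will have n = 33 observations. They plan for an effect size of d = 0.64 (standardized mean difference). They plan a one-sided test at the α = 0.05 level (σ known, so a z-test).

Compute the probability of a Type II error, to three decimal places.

Noncentrality parameter: δ = d·√(n/2) = 0.64 × √(33/2) = 2.5997
One-sided α = 0.05 → critical value z_{0.05} = 1.645.
Power = P(Z > 1.645 − δ) = Φ(0.955) = 0.8302.
Type II error: β = 1 − power = 1 − 0.8302 = 0.1698.

β ≈ 0.170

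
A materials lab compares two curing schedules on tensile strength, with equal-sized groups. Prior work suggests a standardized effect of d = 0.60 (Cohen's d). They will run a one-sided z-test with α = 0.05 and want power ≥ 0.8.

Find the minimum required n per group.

n = 35 per group

For power 0.8 need Φ(δ − z_{0.05}) = 0.8, so δ = z_{0.05} + z_{0.20} = 1.645 + 0.842 = 2.486.
δ = d·√(n/2) ⇒ n = 2(δ/d)² = 2 × (2.486 / 0.60)² = 34.35.
Rounding up, n = 35 per group.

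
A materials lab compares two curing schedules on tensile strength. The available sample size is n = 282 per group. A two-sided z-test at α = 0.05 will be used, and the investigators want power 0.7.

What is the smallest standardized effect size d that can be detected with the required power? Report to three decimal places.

d ≈ 0.209

Need Φ(δ − 1.960) = 0.7, so δ = 1.960 + 0.524 = 2.484.
(Lower-tail contribution to power is negligible for δ > 0.)
δ = d·√(n/2) ⇒ d = δ/√(n/2) = 2.484/√(282/2) = 0.2092.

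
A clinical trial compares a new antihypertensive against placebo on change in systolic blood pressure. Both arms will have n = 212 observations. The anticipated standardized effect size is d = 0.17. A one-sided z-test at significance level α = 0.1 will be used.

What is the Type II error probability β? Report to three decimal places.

Noncentrality parameter: δ = d·√(n/2) = 0.17 × √(212/2) = 1.7503
Critical value for a one-sided test at α = 0.1: z_α = 1.282.
Power = P(Z > 1.282 − δ) = Φ(0.469) = 0.6804.
Type II error: β = 1 − power = 1 − 0.6804 = 0.3196.

β ≈ 0.320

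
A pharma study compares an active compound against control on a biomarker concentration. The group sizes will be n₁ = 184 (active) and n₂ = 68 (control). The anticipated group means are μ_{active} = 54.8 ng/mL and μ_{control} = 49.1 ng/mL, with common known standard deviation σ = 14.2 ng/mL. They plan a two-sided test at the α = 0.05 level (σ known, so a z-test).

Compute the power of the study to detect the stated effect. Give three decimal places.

Power ≈ 0.807

Standardized effect: d = |μ_{active} − μ_{control}| / σ = |54.8 − 49.1| / 14.2 = 0.4014
Noncentrality parameter: δ = d / √(1/n₁ + 1/n₂) = 0.4014 / √(1/184 + 1/68) = 2.8285
Critical value for a two-sided test at α = 0.05: z_{α/2} = 1.960.
Power = Φ(δ − 1.960) + Φ(−δ − 1.960) = Φ(0.868) + Φ(-4.788) = 0.8074 + 0.0000 = 0.8074.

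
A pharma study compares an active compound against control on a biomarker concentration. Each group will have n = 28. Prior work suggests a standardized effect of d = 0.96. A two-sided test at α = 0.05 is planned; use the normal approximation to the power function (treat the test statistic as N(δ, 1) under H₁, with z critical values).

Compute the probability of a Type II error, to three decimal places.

Noncentrality parameter: δ = d·√(n/2) = 0.96 × √(28/2) = 3.5920
Critical value for a two-sided test at α = 0.05: z_{α/2} = 1.960.
Power = Φ(δ − 1.960) + Φ(−δ − 1.960) = Φ(1.632) + Φ(-5.552) = 0.9487 + 0.0000 = 0.9487.
Type II error: β = 1 − power = 1 − 0.9487 = 0.0513.

β ≈ 0.051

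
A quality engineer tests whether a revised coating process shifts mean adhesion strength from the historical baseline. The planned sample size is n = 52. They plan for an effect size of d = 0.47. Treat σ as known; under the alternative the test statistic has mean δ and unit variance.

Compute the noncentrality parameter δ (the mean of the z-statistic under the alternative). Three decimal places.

δ ≈ 3.389

δ = d·√n = 0.47 × √52 = 3.3892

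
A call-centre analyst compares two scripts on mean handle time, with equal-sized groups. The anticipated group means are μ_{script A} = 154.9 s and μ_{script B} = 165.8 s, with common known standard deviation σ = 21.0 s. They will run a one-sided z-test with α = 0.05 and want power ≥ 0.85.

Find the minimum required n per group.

n = 54 per group

Standardized effect: d = |μ_{script A} − μ_{script B}| / σ = |154.9 − 165.8| / 21.0 = 0.5190
Set Φ(δ − 1.645) = 0.85; then δ − 1.645 = Φ⁻¹(0.85) = 1.036, giving δ = 2.681.
δ = d·√(n/2) ⇒ n = 2(δ/d)² = 2 × (2.681 / 0.5190)² = 53.37.
Rounding up, n = 54 per group.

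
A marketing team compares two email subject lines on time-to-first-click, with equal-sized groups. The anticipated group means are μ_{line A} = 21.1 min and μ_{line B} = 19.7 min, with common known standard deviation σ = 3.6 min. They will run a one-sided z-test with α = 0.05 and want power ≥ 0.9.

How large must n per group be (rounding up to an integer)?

n = 114 per group

Standardized effect: d = |μ_{line A} − μ_{line B}| / σ = |21.1 − 19.7| / 3.6 = 0.3889
For power 0.9 need Φ(δ − z_{0.05}) = 0.9, so δ = z_{0.05} + z_{0.10} = 1.645 + 1.282 = 2.926.
δ = d·√(n/2) ⇒ n = 2(δ/d)² = 2 × (2.926 / 0.3889)² = 113.25.
Rounding up, n = 114 per group.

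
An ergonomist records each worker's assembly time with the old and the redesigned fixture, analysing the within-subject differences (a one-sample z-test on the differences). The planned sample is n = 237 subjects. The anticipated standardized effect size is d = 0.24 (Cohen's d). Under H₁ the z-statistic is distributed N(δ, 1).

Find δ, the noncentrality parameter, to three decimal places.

The noncentrality parameter scales effect size by the design's sample-size factor: δ = d·√n = 0.24 × √237 = 3.6948

δ ≈ 3.695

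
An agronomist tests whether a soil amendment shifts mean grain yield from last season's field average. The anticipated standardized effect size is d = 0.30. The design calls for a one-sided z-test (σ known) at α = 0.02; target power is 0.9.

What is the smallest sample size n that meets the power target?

n = 124

For power 0.9 need Φ(δ − z_{0.02}) = 0.9, so δ = z_{0.02} + z_{0.10} = 2.054 + 1.282 = 3.335.
δ = d·√n ⇒ n = (δ/d)² = (3.335 / 0.30)² = 123.60.
Round up to the next whole unit.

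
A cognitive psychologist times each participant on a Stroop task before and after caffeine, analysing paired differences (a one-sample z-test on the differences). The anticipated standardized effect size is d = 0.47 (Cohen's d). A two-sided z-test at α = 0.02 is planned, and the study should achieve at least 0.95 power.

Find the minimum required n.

n = 72

Set Φ(δ − 2.326) = 0.95; then δ − 2.326 = Φ⁻¹(0.95) = 1.645, giving δ = 3.971.
(Ignoring the negligible lower-tail rejection probability gives the usual closed-form inversion.)
δ = d·√n ⇒ n = (δ/d)² = (3.971 / 0.47)² = 71.39.
Rounding up, n = 72.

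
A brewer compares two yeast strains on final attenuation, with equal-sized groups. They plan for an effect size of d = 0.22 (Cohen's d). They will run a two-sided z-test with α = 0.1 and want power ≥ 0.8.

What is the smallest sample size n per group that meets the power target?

n = 256 per group

Set Φ(δ − 1.645) = 0.8; then δ − 1.645 = Φ⁻¹(0.8) = 0.842, giving δ = 2.486.
(The Φ(−δ − z_{α/2}) term is vanishingly small for δ > 0 and is dropped in the standard sample-size formula.)
δ = d·√(n/2) ⇒ n = 2(δ/d)² = 2 × (2.486 / 0.22)² = 255.48.
Round up to the next whole unit.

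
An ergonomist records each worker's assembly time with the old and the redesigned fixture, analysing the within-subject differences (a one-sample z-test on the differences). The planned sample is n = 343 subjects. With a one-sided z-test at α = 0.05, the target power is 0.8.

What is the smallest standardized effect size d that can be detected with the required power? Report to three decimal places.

Need Φ(δ − 1.645) = 0.8, so δ = 1.645 + 0.842 = 2.486.
δ = d·√n ⇒ d = δ/√n = 2.486/√343 = 0.1343.

d ≈ 0.134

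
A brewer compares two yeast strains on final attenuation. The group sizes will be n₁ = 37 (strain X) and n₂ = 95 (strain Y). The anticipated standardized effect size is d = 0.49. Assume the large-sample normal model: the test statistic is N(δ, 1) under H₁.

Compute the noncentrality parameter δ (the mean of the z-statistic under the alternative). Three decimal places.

δ = d / √(1/n₁ + 1/n₂) = 0.49 / √(1/37 + 1/95) = 2.5286

δ ≈ 2.529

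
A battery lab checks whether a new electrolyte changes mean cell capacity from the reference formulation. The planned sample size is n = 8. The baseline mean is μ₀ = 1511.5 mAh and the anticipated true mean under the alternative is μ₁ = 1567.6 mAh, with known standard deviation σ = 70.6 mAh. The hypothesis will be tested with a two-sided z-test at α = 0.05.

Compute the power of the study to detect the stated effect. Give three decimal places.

Power ≈ 0.613

Standardized effect: d = |μ₁ − μ₀| / σ = |1567.6 − 1511.5| / 70.6 = 0.7946
Noncentrality parameter: δ = d·√n = 0.7946 × √8 = 2.2475
Two-sided α = 0.05 → critical value z_{0.025} = 1.960.
Power = Φ(δ − 1.960) + Φ(−δ − 1.960) = Φ(0.288) + Φ(-4.207) = 0.6132 + 0.0000 = 0.6132.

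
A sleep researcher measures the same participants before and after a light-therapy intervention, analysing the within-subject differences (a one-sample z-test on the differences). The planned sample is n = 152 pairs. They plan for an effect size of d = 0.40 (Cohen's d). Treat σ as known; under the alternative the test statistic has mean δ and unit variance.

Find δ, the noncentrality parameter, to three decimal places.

δ = d·√n = 0.40 × √152 = 4.9315

δ ≈ 4.932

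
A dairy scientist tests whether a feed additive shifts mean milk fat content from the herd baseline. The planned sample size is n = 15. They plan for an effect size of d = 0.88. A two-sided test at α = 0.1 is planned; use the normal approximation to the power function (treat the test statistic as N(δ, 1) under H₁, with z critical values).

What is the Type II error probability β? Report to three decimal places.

β ≈ 0.039

Noncentrality parameter: δ = d·√n = 0.88 × √15 = 3.4082
Two-sided α = 0.1 → critical value z_{0.05} = 1.645.
Power = Φ(δ − 1.645) + Φ(−δ − 1.645) = Φ(1.763) + Φ(-5.053) = 0.9611 + 0.0000 = 0.9611.
Type II error: β = 1 − power = 1 − 0.9611 = 0.0389.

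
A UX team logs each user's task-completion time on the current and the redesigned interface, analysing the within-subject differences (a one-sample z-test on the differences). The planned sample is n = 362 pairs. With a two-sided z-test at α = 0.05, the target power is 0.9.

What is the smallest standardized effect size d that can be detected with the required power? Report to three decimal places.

d ≈ 0.170

Need Φ(δ − 1.960) = 0.9, so δ = 1.960 + 1.282 = 3.242.
(The second rejection-region term Φ(−δ − z_{α/2}) is negligible and dropped.)
δ = d·√n ⇒ d = δ/√n = 3.242/√362 = 0.1704.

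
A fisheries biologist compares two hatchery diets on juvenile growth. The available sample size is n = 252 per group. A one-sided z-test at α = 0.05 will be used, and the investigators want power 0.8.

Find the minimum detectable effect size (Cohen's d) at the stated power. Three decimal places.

Need Φ(δ − 1.645) = 0.8, so δ = 1.645 + 0.842 = 2.486.
δ = d·√(n/2) ⇒ d = δ/√(n/2) = 2.486/√(252/2) = 0.2215.

d ≈ 0.222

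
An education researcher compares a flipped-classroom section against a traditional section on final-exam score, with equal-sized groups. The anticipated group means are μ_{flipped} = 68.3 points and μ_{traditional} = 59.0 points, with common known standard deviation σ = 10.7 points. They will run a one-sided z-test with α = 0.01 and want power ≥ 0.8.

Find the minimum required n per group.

n = 27 per group

Standardized effect: d = |μ_{flipped} − μ_{traditional}| / σ = |68.3 − 59.0| / 10.7 = 0.8692
Set Φ(δ − 2.326) = 0.8; then δ − 2.326 = Φ⁻¹(0.8) = 0.842, giving δ = 3.168.
δ = d·√(n/2) ⇒ n = 2(δ/d)² = 2 × (3.168 / 0.8692)² = 26.57.
Round up to the next whole unit.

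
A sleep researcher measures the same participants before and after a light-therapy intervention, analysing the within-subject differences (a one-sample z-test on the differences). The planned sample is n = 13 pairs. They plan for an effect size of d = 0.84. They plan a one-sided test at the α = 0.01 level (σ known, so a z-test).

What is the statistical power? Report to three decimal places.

Noncentrality parameter: λ = d·√n = 0.84 × √13 = 3.0287
Critical value for a one-sided test at α = 0.01: z_α = 2.326.
Power = Φ(λ − 2.326) = Φ(0.702) = 0.7588.

Power ≈ 0.759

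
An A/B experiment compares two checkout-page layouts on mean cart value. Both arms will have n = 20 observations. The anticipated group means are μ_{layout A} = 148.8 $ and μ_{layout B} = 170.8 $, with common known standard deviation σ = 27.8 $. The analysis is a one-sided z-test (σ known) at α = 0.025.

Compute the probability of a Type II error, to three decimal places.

Standardized effect: d = |μ_{layout A} − μ_{layout B}| / σ = |148.8 − 170.8| / 27.8 = 0.7914
Noncentrality parameter: δ = d·√(n/2) = 0.7914 × √(20/2) = 2.5025
Critical value for a one-sided test at α = 0.025: z_α = 1.960.
Power = P(Z > 1.960 − δ) = Φ(0.543) = 0.7063.
Type II error: β = 1 − power = 1 − 0.7063 = 0.2937.

β ≈ 0.294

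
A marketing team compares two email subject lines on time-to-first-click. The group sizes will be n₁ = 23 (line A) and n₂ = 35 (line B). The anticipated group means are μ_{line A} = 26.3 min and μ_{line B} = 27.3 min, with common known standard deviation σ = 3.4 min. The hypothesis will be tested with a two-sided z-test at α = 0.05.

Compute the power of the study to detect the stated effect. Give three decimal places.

Power ≈ 0.195

Standardized effect: d = |μ_{line A} − μ_{line B}| / σ = |26.3 − 27.3| / 3.4 = 0.2941
Noncentrality parameter: λ = d / √(1/n₁ + 1/n₂) = 0.2941 / √(1/23 + 1/35) = 1.0957
Critical value for a two-sided test at α = 0.05: z_{α/2} = 1.960.
Power = Φ(λ − 1.960) + Φ(−λ − 1.960) = Φ(-0.864) + Φ(-3.056) = 0.1937 + 0.0011 = 0.1949.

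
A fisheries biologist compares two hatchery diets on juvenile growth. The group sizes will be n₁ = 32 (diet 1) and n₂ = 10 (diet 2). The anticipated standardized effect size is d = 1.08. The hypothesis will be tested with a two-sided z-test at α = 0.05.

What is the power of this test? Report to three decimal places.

Power ≈ 0.846

Noncentrality parameter: δ = d / √(1/n₁ + 1/n₂) = 1.08 / √(1/32 + 1/10) = 2.9811
Two-sided α = 0.05 → critical value z_{0.025} = 1.960.
Power = Φ(δ − 1.960) + Φ(−δ − 1.960) = Φ(1.021) + Φ(-4.941) = 0.8464 + 0.0000 = 0.8464.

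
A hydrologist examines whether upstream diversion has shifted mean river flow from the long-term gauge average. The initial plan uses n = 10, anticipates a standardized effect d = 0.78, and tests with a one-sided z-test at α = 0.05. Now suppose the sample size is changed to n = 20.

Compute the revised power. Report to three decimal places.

Power ≈ 0.967

With n = 20: δ = d·√n = 0.78 × √20 = 3.4883. Critical value z_{0.05} = 1.645.
Revised power = P(Z > 1.645 − δ) = Φ(1.843) = 0.9674.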